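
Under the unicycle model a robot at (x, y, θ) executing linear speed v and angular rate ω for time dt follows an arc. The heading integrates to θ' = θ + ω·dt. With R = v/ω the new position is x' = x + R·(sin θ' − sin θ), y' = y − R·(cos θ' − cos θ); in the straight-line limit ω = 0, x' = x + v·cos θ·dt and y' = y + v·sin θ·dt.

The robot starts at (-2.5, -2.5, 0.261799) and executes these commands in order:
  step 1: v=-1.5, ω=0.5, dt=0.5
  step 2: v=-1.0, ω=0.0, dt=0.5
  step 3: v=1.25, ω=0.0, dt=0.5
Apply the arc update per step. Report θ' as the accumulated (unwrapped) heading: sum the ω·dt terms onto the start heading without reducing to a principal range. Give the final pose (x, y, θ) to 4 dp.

(-3.0838, -2.7210, 0.5118)

step 1: θ'=0.5118 (R=-3.0000) → pose (-3.1928, -2.7822, 0.5118)
step 2: θ'=0.5118 (straight) → pose (-3.6287, -3.0271, 0.5118)
step 3: θ'=0.5118 (straight) → pose (-3.0838, -2.7210, 0.5118)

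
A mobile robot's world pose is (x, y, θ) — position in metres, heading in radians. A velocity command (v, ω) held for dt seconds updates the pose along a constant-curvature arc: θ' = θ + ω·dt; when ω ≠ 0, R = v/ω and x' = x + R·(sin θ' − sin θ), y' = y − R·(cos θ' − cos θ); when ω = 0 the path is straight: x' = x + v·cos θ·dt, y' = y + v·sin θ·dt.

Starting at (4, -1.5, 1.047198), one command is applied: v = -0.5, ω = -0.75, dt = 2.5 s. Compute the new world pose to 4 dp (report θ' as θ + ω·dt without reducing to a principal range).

(2.9317, -1.6177, -0.8278)

θ' = 1.0472 + -0.75·2.5 = -0.8278
R = v/ω = -0.5/-0.75 = 0.6667
x' = 4 + 0.6667·(sin -0.8278 − sin 1.0472) = 2.9317
y' = -1.5 − 0.6667·(cos -0.8278 − cos 1.0472) = -1.6177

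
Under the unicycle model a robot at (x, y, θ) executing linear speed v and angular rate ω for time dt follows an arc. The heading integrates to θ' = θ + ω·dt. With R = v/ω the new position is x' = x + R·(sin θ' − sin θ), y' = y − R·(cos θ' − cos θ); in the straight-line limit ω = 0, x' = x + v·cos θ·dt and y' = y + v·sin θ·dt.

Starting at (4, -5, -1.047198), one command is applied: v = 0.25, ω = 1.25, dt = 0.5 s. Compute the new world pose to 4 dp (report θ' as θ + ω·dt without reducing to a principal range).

(4.0913, -5.0824, -0.4222)

θ' = -1.0472 + 1.25·0.5 = -0.4222
R = v/ω = 0.25/1.25 = 0.2000
x' = 4 + 0.2000·(sin -0.4222 − sin -1.0472) = 4.0913
y' = -5 − 0.2000·(cos -0.4222 − cos -1.0472) = -5.0824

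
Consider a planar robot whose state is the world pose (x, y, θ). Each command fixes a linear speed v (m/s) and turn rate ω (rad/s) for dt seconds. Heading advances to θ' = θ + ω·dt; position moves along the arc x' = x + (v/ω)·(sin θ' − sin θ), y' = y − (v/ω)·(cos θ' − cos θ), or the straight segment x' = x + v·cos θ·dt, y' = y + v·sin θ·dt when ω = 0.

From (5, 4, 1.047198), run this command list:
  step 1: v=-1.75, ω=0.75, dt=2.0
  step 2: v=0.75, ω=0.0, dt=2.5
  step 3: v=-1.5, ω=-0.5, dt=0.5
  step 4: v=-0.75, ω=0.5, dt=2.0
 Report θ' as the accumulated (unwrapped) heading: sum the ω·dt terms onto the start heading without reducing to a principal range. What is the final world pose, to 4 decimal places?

(6.0771, 0.9717, 3.2972)

step 1: θ'=2.5472 (R=-2.3333) → pose (5.7140, 0.9002, 2.5472)
step 2: θ'=2.5472 (straight) → pose (4.1606, 1.9502, 2.5472)
step 3: θ'=2.2972 (R=3.0000) → pose (4.7233, 1.4573, 2.2972)
step 4: θ'=3.2972 (R=-1.5000) → pose (6.0771, 0.9717, 3.2972)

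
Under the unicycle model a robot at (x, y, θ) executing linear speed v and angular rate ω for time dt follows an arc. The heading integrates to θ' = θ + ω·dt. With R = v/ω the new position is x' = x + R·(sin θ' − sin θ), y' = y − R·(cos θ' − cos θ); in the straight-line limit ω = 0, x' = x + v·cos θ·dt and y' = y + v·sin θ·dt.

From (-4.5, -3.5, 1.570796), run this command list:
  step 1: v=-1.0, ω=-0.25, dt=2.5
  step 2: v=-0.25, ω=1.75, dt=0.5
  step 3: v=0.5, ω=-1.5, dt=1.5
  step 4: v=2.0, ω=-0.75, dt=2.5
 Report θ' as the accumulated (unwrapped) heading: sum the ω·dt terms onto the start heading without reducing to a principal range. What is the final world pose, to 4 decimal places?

step 1: θ'=0.9458 (R=4.0000) → pose (-5.2561, -5.8404, 0.9458)
step 2: θ'=1.8208 (R=-0.1429) → pose (-5.2787, -5.9593, 1.8208)
step 3: θ'=-0.4292 (R=-0.3333) → pose (-4.8170, -5.5738, -0.4292)
step 4: θ'=-2.3042 (R=-2.6667) → pose (-3.9457, -9.7836, -2.3042)

(-3.9457, -9.7836, -2.3042)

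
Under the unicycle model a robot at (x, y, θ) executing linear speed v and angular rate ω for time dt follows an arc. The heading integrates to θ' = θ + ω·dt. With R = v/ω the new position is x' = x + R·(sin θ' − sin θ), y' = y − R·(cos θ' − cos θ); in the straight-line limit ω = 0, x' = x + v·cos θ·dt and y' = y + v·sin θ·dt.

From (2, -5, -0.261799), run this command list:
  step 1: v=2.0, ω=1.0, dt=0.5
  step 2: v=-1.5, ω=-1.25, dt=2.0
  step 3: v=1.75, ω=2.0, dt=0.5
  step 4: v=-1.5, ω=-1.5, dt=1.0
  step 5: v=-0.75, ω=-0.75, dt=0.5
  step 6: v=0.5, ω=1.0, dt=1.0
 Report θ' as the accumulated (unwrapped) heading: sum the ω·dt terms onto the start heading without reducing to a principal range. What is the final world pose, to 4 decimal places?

step 1: θ'=0.2382 (R=2.0000) → pose (2.9895, -5.0117, 0.2382)
step 2: θ'=-2.2618 (R=1.2000) → pose (1.7817, -3.0808, -2.2618)
step 3: θ'=-1.2618 (R=0.8750) → pose (1.6224, -3.9045, -1.2618)
step 4: θ'=-2.7618 (R=1.0000) → pose (2.2043, -2.6717, -2.7618)
step 5: θ'=-3.1368 (R=1.0000) → pose (2.5702, -2.6004, -3.1368)
step 6: θ'=-2.1368 (R=0.5000) → pose (2.1506, -2.8323, -2.1368)

(2.1506, -2.8323, -2.1368)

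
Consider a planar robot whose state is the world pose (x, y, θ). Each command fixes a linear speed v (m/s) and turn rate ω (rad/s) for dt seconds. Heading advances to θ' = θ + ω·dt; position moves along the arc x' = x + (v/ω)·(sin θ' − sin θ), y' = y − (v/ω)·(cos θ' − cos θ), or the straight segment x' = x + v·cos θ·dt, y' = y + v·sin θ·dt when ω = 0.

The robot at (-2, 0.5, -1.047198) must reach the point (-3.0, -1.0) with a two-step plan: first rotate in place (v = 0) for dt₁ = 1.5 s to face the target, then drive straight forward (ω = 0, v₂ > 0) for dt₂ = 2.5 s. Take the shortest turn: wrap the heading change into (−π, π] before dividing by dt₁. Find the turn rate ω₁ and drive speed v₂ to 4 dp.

ω₁ = -0.7411, v₂ = 0.7211

heading to target = atan2(-1−0.5, -3−-2) = -2.1588
Δθ = wrap(-2.1588 − -1.0472) = -1.1116; ω₁ = Δθ/dt₁ = -0.7411
distance = √((-3−-2)² + (-1−0.5)²) = 1.8028; v₂ = distance/dt₂ = 0.7211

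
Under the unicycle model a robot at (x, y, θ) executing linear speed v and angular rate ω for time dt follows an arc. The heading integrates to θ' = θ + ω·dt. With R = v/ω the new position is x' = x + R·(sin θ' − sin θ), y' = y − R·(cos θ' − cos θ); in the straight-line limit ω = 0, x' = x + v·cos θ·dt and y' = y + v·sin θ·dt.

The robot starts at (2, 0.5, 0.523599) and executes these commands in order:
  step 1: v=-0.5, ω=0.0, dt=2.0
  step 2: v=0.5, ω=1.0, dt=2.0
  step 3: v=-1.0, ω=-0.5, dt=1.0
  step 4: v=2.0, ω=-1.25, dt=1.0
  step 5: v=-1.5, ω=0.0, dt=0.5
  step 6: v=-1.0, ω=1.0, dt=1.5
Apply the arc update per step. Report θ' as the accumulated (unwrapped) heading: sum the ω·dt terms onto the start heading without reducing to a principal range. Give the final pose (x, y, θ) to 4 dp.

(1.5333, 0.0442, 2.2736)

step 1: θ'=0.5236 (straight) → pose (1.1340, 0.0000, 0.5236)
step 2: θ'=2.5236 (R=0.5000) → pose (1.1737, 0.8405, 2.5236)
step 3: θ'=2.0236 (R=2.0000) → pose (1.8133, 0.0854, 2.0236)
step 4: θ'=0.7736 (R=-1.6000) → pose (2.1341, 1.9300, 0.7736)
step 5: θ'=0.7736 (straight) → pose (1.5976, 1.4060, 0.7736)
step 6: θ'=2.2736 (R=-1.0000) → pose (1.5333, 0.0442, 2.2736)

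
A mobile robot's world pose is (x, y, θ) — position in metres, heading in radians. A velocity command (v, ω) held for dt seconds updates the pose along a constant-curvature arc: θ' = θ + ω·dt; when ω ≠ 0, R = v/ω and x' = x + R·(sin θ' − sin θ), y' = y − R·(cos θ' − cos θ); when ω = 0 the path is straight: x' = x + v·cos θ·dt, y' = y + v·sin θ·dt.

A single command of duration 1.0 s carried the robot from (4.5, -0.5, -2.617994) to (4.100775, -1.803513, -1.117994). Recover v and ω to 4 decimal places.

v = 1.5000, ω = 1.5000

Δθ = -1.117994 − -2.617994 = 1.500000
ω = Δθ/dt = 1.500000/1.0 = 1.5000
R = −Δy/(cos θ' − cos θ) = 1.0000
v = R·ω = 1.0000·1.5000 = 1.5000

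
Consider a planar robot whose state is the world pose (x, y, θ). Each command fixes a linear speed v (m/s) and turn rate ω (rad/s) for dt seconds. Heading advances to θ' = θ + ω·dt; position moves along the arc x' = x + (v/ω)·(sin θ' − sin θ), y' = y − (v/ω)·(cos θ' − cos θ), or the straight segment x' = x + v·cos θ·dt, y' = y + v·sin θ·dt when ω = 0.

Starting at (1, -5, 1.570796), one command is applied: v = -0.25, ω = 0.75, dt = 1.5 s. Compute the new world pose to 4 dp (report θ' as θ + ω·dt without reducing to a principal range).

θ' = 1.5708 + 0.75·1.5 = 2.6958
R = v/ω = -0.25/0.75 = -0.3333
x' = 1 + -0.3333·(sin 2.6958 − sin 1.5708) = 1.1896
y' = -5 − -0.3333·(cos 2.6958 − cos 1.5708) = -5.3008

(1.1896, -5.3008, 2.6958)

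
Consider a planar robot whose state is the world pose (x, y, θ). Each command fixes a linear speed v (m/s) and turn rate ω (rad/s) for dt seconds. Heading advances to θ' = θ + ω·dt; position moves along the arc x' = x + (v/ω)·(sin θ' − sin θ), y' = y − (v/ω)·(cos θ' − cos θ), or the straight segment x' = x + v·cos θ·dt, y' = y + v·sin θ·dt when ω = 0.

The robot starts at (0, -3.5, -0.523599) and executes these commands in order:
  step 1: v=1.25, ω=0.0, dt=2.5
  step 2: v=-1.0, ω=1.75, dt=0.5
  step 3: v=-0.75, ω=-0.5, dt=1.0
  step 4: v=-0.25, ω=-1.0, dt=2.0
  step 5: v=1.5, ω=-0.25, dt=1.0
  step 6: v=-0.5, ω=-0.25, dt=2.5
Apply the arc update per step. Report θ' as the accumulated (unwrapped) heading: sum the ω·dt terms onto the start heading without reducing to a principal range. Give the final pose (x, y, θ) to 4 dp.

(1.4637, -5.3406, -3.0236)

step 1: θ'=-0.5236 (straight) → pose (2.7063, -5.0625, -0.5236)
step 2: θ'=0.3514 (R=-0.5714) → pose (2.2239, -5.0209, 0.3514)
step 3: θ'=-0.1486 (R=1.5000) → pose (1.4855, -5.0960, -0.1486)
step 4: θ'=-2.1486 (R=0.2500) → pose (1.3131, -4.7122, -2.1486)
step 5: θ'=-2.3986 (R=-6.0000) → pose (0.3461, -5.8538, -2.3986)
step 6: θ'=-3.0236 (R=2.0000) → pose (1.4637, -5.3406, -3.0236)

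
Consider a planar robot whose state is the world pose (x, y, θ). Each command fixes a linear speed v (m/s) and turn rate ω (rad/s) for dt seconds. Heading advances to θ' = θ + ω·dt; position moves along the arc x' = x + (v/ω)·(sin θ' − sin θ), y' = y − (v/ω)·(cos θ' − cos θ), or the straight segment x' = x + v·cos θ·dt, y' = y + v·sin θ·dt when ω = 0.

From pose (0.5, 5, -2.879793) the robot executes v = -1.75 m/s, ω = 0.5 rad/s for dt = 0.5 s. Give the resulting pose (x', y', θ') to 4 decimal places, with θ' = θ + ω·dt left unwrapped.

θ' = -2.8798 + 0.5·0.5 = -2.6298
R = v/ω = -1.75/0.5 = -3.5000
x' = 0.5 + -3.5000·(sin -2.6298 − sin -2.8798) = 1.3082
y' = 5 − -3.5000·(cos -2.6298 − cos -2.8798) = 5.3292

(1.3082, 5.3292, -2.6298)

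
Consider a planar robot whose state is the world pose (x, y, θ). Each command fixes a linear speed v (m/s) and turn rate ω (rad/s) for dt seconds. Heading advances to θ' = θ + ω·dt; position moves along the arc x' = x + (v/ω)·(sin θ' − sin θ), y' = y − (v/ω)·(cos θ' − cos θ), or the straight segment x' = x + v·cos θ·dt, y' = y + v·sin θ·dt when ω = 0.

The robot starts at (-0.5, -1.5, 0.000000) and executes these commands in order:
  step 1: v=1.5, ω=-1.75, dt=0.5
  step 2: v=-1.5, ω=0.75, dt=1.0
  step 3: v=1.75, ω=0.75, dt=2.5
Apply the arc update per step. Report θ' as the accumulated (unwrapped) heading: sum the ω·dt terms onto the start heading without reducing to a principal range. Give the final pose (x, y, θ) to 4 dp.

(1.4590, 1.6257, 1.7500)

step 1: θ'=-0.8750 (R=-0.8571) → pose (0.1579, -1.8077, -0.8750)
step 2: θ'=-0.1250 (R=-2.0000) → pose (-1.1278, -1.1053, -0.1250)
step 3: θ'=1.7500 (R=2.3333) → pose (1.4590, 1.6257, 1.7500)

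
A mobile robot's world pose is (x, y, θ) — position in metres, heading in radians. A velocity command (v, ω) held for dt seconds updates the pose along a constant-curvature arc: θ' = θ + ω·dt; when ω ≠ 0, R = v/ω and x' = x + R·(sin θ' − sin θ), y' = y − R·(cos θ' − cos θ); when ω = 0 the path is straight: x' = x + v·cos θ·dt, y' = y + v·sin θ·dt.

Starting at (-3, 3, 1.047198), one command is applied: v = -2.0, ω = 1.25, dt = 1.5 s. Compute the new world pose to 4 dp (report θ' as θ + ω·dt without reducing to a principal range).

(-1.9626, 0.6384, 2.9222)

θ' = 1.0472 + 1.25·1.5 = 2.9222
R = v/ω = -2.0/1.25 = -1.6000
x' = -3 + -1.6000·(sin 2.9222 − sin 1.0472) = -1.9626
y' = 3 − -1.6000·(cos 2.9222 − cos 1.0472) = 0.6384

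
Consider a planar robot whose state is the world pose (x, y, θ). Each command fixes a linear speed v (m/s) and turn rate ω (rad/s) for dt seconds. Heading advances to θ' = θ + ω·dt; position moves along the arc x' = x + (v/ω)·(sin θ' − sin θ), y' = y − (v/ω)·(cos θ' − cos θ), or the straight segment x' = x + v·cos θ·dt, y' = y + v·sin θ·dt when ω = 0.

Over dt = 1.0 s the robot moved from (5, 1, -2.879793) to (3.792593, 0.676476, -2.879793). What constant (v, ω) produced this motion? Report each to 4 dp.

v = 1.2500, ω = 0.0000

Δθ = -2.879793 − -2.879793 = 0.000000
ω = Δθ/dt = 0.000000/1.0 = 0.0000
ω = 0 → v = (Δx·cos θ + Δy·sin θ)/dt = 1.2500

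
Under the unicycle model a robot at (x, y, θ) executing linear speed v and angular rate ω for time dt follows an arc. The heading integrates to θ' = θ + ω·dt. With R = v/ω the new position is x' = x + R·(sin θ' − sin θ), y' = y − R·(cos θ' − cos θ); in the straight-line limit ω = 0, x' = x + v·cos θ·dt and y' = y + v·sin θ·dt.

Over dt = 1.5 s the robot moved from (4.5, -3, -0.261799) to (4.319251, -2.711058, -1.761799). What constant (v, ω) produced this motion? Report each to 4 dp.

v = -0.2500, ω = -1.0000

Δθ = -1.761799 − -0.261799 = -1.500000
ω = Δθ/dt = -1.500000/1.5 = -1.0000
R = −Δy/(cos θ' − cos θ) = 0.2500
v = R·ω = 0.2500·-1.0000 = -0.2500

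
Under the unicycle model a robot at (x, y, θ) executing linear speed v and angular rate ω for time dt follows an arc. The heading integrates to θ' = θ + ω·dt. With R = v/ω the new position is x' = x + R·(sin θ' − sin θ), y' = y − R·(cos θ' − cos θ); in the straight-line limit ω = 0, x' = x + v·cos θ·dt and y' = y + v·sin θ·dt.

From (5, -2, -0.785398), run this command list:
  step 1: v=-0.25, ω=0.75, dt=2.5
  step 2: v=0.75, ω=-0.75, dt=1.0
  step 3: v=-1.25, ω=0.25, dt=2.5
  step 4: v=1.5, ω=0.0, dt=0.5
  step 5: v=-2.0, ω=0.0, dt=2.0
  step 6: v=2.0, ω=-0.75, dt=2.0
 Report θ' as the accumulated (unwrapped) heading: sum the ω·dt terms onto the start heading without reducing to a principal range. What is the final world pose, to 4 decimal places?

step 1: θ'=1.0896 (R=-0.3333) → pose (4.4688, -2.0814, 1.0896)
step 2: θ'=0.3396 (R=-1.0000) → pose (5.0221, -1.6014, 0.3396)
step 3: θ'=0.9646 (R=-5.0000) → pose (2.5786, -3.4671, 0.9646)
step 4: θ'=0.9646 (straight) → pose (3.0059, -2.8507, 0.9646)
step 5: θ'=0.9646 (straight) → pose (0.7269, -6.1380, 0.9646)
step 6: θ'=-0.5354 (R=-2.6667) → pose (4.2789, -5.3638, -0.5354)

(4.2789, -5.3638, -0.5354)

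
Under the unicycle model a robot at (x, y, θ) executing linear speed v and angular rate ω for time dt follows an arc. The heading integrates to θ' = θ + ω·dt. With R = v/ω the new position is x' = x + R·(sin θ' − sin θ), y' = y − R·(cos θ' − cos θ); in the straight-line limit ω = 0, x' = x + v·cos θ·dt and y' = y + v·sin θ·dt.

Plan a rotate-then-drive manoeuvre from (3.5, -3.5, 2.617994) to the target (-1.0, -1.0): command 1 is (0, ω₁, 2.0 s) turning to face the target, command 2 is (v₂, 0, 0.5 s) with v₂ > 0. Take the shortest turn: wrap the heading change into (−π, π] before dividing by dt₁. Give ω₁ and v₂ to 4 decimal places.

heading to target = atan2(-1−-3.5, -1−3.5) = 2.6345
Δθ = wrap(2.6345 − 2.6180) = 0.0165; ω₁ = Δθ/dt₁ = 0.0083
distance = √((-1−3.5)² + (-1−-3.5)²) = 5.1478; v₂ = distance/dt₂ = 10.2956

ω₁ = 0.0083, v₂ = 10.2956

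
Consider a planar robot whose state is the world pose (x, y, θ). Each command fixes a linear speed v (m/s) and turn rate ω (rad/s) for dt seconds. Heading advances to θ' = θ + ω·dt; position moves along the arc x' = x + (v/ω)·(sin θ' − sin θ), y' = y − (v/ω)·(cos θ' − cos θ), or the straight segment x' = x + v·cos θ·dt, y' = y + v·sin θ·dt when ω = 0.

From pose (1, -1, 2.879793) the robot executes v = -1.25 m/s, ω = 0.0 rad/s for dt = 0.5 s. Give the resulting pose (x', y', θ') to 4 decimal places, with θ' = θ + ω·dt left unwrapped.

(1.6037, -1.1618, 2.8798)

θ' = 2.8798 + 0.0·0.5 = 2.8798
ω = 0 → straight: x' = 1 + -1.25·cos(2.8798)·0.5 = 1.6037
y' = -1 + -1.25·sin(2.8798)·0.5 = -1.1618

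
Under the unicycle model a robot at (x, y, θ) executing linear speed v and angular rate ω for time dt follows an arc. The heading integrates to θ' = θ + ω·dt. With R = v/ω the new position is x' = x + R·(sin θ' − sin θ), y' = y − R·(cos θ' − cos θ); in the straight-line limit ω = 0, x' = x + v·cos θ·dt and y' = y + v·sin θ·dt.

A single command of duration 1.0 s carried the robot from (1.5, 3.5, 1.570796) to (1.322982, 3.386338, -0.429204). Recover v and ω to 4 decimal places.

v = -0.2500, ω = -2.0000

Δθ = -0.429204 − 1.570796 = -2.000000
ω = Δθ/dt = -2.000000/1.0 = -2.0000
R = Δx/(sin θ' − sin θ) = 0.1250
v = R·ω = 0.1250·-2.0000 = -0.2500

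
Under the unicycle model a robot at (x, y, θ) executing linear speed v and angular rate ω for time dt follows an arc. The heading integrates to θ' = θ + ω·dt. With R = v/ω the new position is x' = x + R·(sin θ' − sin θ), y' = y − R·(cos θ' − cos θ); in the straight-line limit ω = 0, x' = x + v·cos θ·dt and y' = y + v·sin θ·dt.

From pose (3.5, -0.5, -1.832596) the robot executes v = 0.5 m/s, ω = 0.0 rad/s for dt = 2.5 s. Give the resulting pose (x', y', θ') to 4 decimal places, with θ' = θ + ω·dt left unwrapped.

θ' = -1.8326 + 0.0·2.5 = -1.8326
ω = 0 → straight: x' = 3.5 + 0.5·cos(-1.8326)·2.5 = 3.1765
y' = -0.5 + 0.5·sin(-1.8326)·2.5 = -1.7074

(3.1765, -1.7074, -1.8326)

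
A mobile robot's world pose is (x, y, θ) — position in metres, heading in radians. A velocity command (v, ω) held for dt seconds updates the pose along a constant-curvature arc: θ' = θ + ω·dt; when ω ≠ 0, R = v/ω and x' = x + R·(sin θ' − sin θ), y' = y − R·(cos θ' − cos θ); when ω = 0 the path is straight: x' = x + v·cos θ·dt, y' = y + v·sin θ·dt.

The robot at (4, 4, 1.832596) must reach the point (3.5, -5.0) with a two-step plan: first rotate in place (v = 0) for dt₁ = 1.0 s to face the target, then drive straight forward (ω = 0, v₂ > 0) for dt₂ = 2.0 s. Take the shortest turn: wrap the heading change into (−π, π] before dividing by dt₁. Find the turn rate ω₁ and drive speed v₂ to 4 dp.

heading to target = atan2(-5−4, 3.5−4) = -1.6263
Δθ = wrap(-1.6263 − 1.8326) = 2.8243; ω₁ = Δθ/dt₁ = 2.8243
distance = √((3.5−4)² + (-5−4)²) = 9.0139; v₂ = distance/dt₂ = 4.5069

ω₁ = 2.8243, v₂ = 4.5069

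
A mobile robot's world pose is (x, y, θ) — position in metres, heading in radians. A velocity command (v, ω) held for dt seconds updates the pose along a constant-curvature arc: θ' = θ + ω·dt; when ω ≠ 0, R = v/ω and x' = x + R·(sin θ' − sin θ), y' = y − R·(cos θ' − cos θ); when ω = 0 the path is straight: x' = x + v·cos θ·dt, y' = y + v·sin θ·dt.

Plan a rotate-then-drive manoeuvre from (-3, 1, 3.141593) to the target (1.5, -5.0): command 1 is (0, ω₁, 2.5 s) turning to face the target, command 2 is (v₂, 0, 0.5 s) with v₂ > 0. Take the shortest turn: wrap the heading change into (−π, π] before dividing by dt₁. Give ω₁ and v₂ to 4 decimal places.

ω₁ = 0.8857, v₂ = 15.0000

heading to target = atan2(-5−1, 1.5−-3) = -0.9273
Δθ = wrap(-0.9273 − 3.1416) = 2.2143; ω₁ = Δθ/dt₁ = 0.8857
distance = √((1.5−-3)² + (-5−1)²) = 7.5000; v₂ = distance/dt₂ = 15.0000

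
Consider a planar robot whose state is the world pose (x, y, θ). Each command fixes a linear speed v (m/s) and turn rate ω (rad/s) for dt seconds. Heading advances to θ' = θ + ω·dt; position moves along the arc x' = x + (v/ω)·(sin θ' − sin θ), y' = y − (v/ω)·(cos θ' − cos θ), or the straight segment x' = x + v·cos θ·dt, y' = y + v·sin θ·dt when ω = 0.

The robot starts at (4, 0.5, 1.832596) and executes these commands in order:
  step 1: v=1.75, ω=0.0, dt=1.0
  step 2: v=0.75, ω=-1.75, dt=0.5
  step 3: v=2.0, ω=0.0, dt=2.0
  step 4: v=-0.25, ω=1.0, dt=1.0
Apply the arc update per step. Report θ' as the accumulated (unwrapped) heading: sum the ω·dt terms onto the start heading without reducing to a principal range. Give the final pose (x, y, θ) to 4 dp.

step 1: θ'=1.8326 (straight) → pose (3.5471, 2.1904, 1.8326)
step 2: θ'=0.9576 (R=-0.4286) → pose (3.6105, 2.5479, 0.9576)
step 3: θ'=0.9576 (straight) → pose (5.9125, 5.8192, 0.9576)
step 4: θ'=1.9576 (R=-0.2500) → pose (5.8854, 5.5810, 1.9576)

(5.8854, 5.5810, 1.9576)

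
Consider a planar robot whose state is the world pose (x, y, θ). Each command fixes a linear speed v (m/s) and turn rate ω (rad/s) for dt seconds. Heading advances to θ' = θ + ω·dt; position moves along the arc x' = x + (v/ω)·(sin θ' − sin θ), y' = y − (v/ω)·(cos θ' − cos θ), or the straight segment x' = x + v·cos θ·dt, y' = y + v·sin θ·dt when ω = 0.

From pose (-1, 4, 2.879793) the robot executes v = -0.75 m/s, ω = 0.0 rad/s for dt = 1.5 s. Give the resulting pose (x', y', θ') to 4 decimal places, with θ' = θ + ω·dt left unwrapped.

θ' = 2.8798 + 0.0·1.5 = 2.8798
ω = 0 → straight: x' = -1 + -0.75·cos(2.8798)·1.5 = 0.0867
y' = 4 + -0.75·sin(2.8798)·1.5 = 3.7088

(0.0867, 3.7088, 2.8798)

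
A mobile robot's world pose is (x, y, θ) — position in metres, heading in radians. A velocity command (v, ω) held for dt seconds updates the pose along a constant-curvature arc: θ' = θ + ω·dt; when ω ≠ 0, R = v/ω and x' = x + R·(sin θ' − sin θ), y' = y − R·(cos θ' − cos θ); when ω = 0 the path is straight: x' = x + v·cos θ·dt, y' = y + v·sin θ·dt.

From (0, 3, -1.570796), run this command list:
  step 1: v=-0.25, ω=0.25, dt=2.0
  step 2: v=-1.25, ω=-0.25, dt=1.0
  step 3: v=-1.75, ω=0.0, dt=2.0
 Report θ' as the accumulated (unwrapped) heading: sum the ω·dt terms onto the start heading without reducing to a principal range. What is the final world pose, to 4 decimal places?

(-1.4450, 8.0307, -1.3208)

step 1: θ'=-1.0708 (R=-1.0000) → pose (-0.1224, 3.4794, -1.0708)
step 2: θ'=-1.3208 (R=5.0000) → pose (-0.5791, 4.6395, -1.3208)
step 3: θ'=-1.3208 (straight) → pose (-1.4450, 8.0307, -1.3208)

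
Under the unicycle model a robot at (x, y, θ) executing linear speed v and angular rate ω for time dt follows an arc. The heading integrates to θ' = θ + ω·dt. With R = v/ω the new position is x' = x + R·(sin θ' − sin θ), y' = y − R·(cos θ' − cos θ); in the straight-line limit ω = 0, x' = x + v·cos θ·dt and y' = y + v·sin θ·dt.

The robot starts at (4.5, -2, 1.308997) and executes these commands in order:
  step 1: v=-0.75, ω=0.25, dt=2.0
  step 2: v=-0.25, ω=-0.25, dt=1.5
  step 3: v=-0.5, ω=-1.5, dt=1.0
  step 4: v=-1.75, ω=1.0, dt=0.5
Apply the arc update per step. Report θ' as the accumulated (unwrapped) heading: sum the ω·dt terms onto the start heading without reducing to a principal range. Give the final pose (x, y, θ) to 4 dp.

(3.2979, -4.3022, 0.4340)

step 1: θ'=1.8090 (R=-3.0000) → pose (4.4825, -3.4843, 1.8090)
step 2: θ'=1.4340 (R=1.0000) → pose (4.5014, -3.8566, 1.4340)
step 3: θ'=-0.0660 (R=0.3333) → pose (4.1492, -4.1438, -0.0660)
step 4: θ'=0.4340 (R=-1.7500) → pose (3.2979, -4.3022, 0.4340)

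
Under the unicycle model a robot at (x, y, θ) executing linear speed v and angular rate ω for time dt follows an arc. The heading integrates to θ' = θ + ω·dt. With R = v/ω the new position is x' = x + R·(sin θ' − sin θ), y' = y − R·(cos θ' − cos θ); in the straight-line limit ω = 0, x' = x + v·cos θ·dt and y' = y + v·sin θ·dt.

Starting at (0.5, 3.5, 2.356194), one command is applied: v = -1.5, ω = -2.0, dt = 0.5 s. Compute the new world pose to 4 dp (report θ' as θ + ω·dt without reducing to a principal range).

(0.7025, 2.8100, 1.3562)

θ' = 2.3562 + -2.0·0.5 = 1.3562
R = v/ω = -1.5/-2.0 = 0.7500
x' = 0.5 + 0.7500·(sin 1.3562 − sin 2.3562) = 0.7025
y' = 3.5 − 0.7500·(cos 1.3562 − cos 2.3562) = 2.8100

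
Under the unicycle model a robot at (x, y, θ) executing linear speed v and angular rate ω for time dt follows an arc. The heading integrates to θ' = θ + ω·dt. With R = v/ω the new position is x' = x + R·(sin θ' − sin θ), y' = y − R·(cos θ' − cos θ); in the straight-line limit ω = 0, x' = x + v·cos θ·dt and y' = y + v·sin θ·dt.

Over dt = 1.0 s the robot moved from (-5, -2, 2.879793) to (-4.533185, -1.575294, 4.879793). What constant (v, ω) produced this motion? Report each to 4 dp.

Δθ = 4.879793 − 2.879793 = 2.000000
ω = Δθ/dt = 2.000000/1.0 = 2.0000
R = Δx/(sin θ' − sin θ) = -0.3750
v = R·ω = -0.3750·2.0000 = -0.7500

v = -0.7500, ω = 2.0000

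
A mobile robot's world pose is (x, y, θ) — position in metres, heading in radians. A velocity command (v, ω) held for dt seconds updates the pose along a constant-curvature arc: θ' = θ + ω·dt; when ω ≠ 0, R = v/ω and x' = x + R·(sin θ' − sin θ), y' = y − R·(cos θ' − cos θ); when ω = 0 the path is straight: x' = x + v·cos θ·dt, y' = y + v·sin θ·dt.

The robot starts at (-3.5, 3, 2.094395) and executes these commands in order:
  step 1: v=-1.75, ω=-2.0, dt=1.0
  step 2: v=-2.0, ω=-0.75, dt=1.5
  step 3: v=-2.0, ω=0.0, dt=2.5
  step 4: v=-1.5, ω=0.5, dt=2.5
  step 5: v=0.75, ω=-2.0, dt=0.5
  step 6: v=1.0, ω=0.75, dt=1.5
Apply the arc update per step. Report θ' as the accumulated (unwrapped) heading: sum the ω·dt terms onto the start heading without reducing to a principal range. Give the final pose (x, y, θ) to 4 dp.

step 1: θ'=0.0944 (R=0.8750) → pose (-4.1753, 1.6914, 0.0944)
step 2: θ'=-1.0306 (R=2.6667) → pose (-6.7136, 2.9747, -1.0306)
step 3: θ'=-1.0306 (straight) → pose (-9.2851, 7.2628, -1.0306)
step 4: θ'=0.2194 (R=-3.0000) → pose (-12.5109, 8.6480, 0.2194)
step 5: θ'=-0.7806 (R=-0.3750) → pose (-12.1653, 8.5484, -0.7806)
step 6: θ'=0.3444 (R=1.3333) → pose (-10.7769, 8.2407, 0.3444)

(-10.7769, 8.2407, 0.3444)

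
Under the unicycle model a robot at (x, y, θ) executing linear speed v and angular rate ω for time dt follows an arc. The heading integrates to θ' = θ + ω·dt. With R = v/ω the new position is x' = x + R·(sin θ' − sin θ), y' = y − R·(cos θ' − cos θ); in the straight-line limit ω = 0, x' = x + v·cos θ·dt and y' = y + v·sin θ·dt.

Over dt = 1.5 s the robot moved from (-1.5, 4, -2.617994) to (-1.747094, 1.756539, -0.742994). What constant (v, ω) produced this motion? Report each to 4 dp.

Δθ = -0.742994 − -2.617994 = 1.875000
ω = Δθ/dt = 1.875000/1.5 = 1.2500
R = −Δy/(cos θ' − cos θ) = 1.4000
v = R·ω = 1.4000·1.2500 = 1.7500

v = 1.7500, ω = 1.2500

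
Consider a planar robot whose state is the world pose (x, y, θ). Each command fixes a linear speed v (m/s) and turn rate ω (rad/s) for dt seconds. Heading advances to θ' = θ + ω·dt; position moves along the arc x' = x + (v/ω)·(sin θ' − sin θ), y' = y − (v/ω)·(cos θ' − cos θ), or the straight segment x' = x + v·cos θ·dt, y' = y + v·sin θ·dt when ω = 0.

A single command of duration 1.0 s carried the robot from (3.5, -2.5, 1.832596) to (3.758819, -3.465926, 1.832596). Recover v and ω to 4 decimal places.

Δθ = 1.832596 − 1.832596 = 0.000000
ω = Δθ/dt = 0.000000/1.0 = 0.0000
ω = 0 → v = (Δx·cos θ + Δy·sin θ)/dt = -1.0000

v = -1.0000, ω = 0.0000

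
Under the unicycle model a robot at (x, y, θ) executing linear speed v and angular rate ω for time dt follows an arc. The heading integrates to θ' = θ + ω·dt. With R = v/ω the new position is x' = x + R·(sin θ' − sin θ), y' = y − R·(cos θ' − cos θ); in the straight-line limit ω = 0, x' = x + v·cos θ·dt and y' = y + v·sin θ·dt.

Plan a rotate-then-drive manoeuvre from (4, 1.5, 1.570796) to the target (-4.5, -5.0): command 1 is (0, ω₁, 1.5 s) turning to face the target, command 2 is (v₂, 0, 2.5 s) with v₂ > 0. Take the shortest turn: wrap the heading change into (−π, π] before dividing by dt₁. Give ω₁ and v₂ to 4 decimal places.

ω₁ = 1.4824, v₂ = 4.2802

heading to target = atan2(-5−1.5, -4.5−4) = -2.4887
Δθ = wrap(-2.4887 − 1.5708) = 2.2236; ω₁ = Δθ/dt₁ = 1.4824
distance = √((-4.5−4)² + (-5−1.5)²) = 10.7005; v₂ = distance/dt₂ = 4.2802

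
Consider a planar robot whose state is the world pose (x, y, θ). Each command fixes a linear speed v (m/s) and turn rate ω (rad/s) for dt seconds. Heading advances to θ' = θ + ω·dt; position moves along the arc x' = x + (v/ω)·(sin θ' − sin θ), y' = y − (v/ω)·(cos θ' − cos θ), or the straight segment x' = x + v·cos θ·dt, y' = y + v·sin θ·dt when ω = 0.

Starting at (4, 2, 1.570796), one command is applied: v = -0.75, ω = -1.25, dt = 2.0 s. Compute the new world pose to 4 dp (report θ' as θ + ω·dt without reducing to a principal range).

θ' = 1.5708 + -1.25·2.0 = -0.9292
R = v/ω = -0.75/-1.25 = 0.6000
x' = 4 + 0.6000·(sin -0.9292 − sin 1.5708) = 2.9193
y' = 2 − 0.6000·(cos -0.9292 − cos 1.5708) = 1.6409

(2.9193, 1.6409, -0.9292)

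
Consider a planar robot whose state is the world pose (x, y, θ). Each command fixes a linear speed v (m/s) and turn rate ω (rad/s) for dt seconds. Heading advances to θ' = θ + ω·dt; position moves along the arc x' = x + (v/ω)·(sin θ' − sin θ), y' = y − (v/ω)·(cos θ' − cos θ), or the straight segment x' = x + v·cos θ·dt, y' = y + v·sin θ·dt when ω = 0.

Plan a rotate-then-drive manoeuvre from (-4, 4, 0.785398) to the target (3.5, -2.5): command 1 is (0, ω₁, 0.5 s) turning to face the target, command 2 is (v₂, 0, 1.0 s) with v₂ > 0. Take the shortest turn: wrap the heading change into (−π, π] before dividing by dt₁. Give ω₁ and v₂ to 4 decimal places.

heading to target = atan2(-2.5−4, 3.5−-4) = -0.7141
Δθ = wrap(-0.7141 − 0.7854) = -1.4995; ω₁ = Δθ/dt₁ = -2.9990
distance = √((3.5−-4)² + (-2.5−4)²) = 9.9247; v₂ = distance/dt₂ = 9.9247

ω₁ = -2.9990, v₂ = 9.9247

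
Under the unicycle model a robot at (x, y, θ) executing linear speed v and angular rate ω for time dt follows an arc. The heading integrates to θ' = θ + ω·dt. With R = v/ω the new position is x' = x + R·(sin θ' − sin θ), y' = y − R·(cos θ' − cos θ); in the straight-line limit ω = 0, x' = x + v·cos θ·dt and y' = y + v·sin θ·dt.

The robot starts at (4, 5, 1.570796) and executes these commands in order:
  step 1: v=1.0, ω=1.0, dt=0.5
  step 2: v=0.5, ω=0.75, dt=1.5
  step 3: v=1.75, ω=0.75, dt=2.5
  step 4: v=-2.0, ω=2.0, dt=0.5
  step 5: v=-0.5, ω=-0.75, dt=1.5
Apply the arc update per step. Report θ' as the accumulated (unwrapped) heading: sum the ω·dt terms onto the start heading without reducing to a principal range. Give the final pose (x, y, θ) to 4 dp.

(-0.0360, 3.8013, 4.9458)

step 1: θ'=2.0708 (R=1.0000) → pose (3.8776, 5.4794, 2.0708)
step 2: θ'=3.1958 (R=0.6667) → pose (3.2564, 5.8255, 3.1958)
step 3: θ'=5.0708 (R=2.3333) → pose (1.1978, 2.6771, 5.0708)
step 4: θ'=6.0708 (R=-1.0000) → pose (0.4721, 3.3038, 6.0708)
step 5: θ'=4.9458 (R=0.6667) → pose (-0.0360, 3.8013, 4.9458)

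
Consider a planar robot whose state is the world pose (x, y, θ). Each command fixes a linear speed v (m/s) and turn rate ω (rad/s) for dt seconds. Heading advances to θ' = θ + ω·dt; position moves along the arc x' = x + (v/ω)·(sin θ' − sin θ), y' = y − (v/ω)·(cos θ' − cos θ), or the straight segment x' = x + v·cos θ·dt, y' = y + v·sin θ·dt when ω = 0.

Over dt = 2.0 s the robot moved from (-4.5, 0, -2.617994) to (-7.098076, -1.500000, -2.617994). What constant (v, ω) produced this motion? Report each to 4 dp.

Δθ = -2.617994 − -2.617994 = 0.000000
ω = Δθ/dt = 0.000000/2.0 = 0.0000
ω = 0 → v = (Δx·cos θ + Δy·sin θ)/dt = 1.5000

v = 1.5000, ω = 0.0000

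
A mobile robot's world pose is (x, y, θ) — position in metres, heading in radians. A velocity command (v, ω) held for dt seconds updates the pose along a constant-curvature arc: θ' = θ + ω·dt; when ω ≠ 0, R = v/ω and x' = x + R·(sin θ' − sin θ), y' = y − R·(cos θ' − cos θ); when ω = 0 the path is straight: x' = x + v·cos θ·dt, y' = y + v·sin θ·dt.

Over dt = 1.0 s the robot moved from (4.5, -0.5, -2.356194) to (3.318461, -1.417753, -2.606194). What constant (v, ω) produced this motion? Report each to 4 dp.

Δθ = -2.606194 − -2.356194 = -0.250000
ω = Δθ/dt = -0.250000/1.0 = -0.2500
R = Δx/(sin θ' − sin θ) = -6.0000
v = R·ω = -6.0000·-0.2500 = 1.5000

v = 1.5000, ω = -0.2500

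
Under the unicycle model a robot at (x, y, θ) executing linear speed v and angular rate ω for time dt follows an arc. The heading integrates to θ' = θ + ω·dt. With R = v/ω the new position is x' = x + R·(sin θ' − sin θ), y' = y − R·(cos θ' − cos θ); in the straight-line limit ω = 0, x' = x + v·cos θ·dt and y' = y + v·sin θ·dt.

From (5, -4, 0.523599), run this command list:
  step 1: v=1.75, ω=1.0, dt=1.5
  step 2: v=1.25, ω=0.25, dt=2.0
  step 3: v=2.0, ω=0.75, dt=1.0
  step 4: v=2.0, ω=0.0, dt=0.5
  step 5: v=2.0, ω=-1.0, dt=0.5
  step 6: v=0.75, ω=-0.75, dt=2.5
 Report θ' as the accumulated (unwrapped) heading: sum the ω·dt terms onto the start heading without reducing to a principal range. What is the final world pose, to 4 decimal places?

step 1: θ'=2.0236 (R=1.7500) → pose (5.6986, -1.7189, 2.0236)
step 2: θ'=2.5236 (R=5.0000) → pose (4.0995, 0.1689, 2.5236)
step 3: θ'=3.2736 (R=2.6667) → pose (2.2035, 0.6389, 3.2736)
step 4: θ'=3.2736 (straight) → pose (1.2122, 0.5073, 3.2736)
step 5: θ'=2.7736 (R=-2.0000) → pose (0.2294, 0.6238, 2.7736)
step 6: θ'=0.8986 (R=-1.0000) → pose (-0.1933, 2.1796, 0.8986)

(-0.1933, 2.1796, 0.8986)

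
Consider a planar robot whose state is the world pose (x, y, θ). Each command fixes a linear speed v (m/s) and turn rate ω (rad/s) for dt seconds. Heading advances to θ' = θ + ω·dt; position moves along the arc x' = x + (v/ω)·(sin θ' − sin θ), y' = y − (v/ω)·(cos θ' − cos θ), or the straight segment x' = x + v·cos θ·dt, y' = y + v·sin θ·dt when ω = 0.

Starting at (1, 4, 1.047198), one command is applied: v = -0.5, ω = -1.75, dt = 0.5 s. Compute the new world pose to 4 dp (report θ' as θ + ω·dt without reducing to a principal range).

(0.8015, 3.8614, 0.1722)

θ' = 1.0472 + -1.75·0.5 = 0.1722
R = v/ω = -0.5/-1.75 = 0.2857
x' = 1 + 0.2857·(sin 0.1722 − sin 1.0472) = 0.8015
y' = 4 − 0.2857·(cos 0.1722 − cos 1.0472) = 3.8614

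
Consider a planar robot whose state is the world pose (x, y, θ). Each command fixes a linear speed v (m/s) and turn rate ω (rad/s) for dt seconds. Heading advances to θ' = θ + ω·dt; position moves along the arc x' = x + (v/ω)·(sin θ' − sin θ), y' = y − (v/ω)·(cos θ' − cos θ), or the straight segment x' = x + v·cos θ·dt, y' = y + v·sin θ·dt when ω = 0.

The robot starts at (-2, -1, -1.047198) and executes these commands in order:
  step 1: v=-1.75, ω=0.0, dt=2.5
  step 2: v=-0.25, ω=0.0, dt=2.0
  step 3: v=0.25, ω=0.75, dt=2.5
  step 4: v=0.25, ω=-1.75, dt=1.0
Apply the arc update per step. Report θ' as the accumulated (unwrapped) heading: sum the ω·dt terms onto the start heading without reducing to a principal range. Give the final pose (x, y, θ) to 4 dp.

(-3.6843, 3.1527, -0.9222)

step 1: θ'=-1.0472 (straight) → pose (-4.1875, 2.7889, -1.0472)
step 2: θ'=-1.0472 (straight) → pose (-4.4375, 3.2219, -1.0472)
step 3: θ'=0.8278 (R=0.3333) → pose (-3.9033, 3.1630, 0.8278)
step 4: θ'=-0.9222 (R=-0.1429) → pose (-3.6843, 3.1527, -0.9222)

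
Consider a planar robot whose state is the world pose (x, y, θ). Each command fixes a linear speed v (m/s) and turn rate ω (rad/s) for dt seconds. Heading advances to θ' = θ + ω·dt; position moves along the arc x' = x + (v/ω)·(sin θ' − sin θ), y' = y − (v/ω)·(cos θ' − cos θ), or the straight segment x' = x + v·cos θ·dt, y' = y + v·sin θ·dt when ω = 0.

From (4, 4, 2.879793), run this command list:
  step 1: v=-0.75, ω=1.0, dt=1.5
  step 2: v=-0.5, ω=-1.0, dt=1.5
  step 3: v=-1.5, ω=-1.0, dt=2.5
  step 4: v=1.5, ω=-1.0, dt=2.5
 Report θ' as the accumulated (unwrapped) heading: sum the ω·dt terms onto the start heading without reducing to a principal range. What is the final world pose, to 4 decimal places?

step 1: θ'=4.3798 (R=-0.7500) → pose (4.9030, 4.4796, 4.3798)
step 2: θ'=2.8798 (R=0.5000) → pose (5.5050, 4.7993, 2.8798)
step 3: θ'=0.3798 (R=1.5000) → pose (5.6729, 1.9573, 0.3798)
step 4: θ'=-2.1202 (R=-1.5000) → pose (7.5082, -0.2191, -2.1202)

(7.5082, -0.2191, -2.1202)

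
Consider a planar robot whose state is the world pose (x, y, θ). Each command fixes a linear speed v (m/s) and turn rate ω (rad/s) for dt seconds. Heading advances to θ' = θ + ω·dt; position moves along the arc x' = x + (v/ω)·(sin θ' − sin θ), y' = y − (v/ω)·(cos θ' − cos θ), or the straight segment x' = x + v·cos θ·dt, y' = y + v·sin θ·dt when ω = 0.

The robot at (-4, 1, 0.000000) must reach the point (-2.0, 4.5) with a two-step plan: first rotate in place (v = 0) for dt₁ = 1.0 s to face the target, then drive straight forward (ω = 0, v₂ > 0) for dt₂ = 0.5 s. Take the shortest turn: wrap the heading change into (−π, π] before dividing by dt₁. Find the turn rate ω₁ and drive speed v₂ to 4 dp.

heading to target = atan2(4.5−1, -2−-4) = 1.0517
Δθ = wrap(1.0517 − 0.0000) = 1.0517; ω₁ = Δθ/dt₁ = 1.0517
distance = √((-2−-4)² + (4.5−1)²) = 4.0311; v₂ = distance/dt₂ = 8.0623

ω₁ = 1.0517, v₂ = 8.0623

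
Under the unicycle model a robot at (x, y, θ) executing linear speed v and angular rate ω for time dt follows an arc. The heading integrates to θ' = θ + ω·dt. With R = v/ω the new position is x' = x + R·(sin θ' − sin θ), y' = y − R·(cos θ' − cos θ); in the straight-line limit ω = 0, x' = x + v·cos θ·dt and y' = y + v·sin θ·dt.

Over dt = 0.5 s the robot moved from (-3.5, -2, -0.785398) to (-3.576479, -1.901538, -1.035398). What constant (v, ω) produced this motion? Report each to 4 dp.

v = -0.2500, ω = -0.5000

Δθ = -1.035398 − -0.785398 = -0.250000
ω = Δθ/dt = -0.250000/0.5 = -0.5000
R = −Δy/(cos θ' − cos θ) = 0.5000
v = R·ω = 0.5000·-0.5000 = -0.2500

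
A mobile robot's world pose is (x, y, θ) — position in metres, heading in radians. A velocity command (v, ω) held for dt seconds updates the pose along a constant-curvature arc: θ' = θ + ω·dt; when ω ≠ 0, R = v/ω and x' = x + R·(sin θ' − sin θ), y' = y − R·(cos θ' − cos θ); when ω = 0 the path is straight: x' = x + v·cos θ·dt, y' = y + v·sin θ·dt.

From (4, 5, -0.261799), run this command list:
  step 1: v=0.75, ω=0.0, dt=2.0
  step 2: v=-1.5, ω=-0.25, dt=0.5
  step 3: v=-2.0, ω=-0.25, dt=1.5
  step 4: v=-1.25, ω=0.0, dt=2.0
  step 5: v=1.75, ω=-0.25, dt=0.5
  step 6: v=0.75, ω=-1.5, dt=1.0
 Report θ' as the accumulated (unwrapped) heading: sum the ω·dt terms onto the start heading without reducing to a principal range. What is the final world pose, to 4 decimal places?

step 1: θ'=-0.2618 (straight) → pose (5.4489, 4.6118, -0.2618)
step 2: θ'=-0.3868 (R=6.0000) → pose (4.7384, 4.8506, -0.3868)
step 3: θ'=-0.7618 (R=8.0000) → pose (2.2345, 6.4708, -0.7618)
step 4: θ'=-0.7618 (straight) → pose (0.4255, 8.1964, -0.7618)
step 5: θ'=-0.8868 (R=-7.0000) → pose (1.0193, 7.5545, -0.8868)
step 6: θ'=-2.3868 (R=-0.5000) → pose (0.9743, 6.8743, -2.3868)

(0.9743, 6.8743, -2.3868)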